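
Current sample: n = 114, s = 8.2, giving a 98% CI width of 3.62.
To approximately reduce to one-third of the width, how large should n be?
n ≈ 1026

CI width ∝ 1/√n
To reduce width by factor 3, need √n to grow by 3 → need 3² = 9 times as many samples.

Current: n = 114, width = 3.62
New: n = 1026, width ≈ 1.19

Width reduced by factor of 3.62/1.19 = 3.04.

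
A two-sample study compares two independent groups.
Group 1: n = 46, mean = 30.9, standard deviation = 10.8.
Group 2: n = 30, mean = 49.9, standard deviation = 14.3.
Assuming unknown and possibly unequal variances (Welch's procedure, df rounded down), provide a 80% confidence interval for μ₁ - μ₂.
(-22.97, -15.03)

Difference: x̄₁ - x̄₂ = -19.00
SE = √(s₁²/n₁ + s₂²/n₂) = √(10.8²/46 + 14.3²/30) = 3.0581
df = 50.12 → 50 (Welch–Satterthwaite, rounded down)
t* = 1.299

CI: -19.00 ± 1.299 · 3.0581 = -19.00 ± 3.97 = (-22.97, -15.03)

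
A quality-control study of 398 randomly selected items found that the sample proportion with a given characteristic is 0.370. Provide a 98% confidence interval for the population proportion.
(0.314, 0.426)

Proportion CI:
SE = √(p̂(1-p̂)/n) = √(0.370 · 0.630 / 398) = 0.02420

z* = 2.326
Margin = z* · SE = 2.326 · 0.02420 = 0.0563

CI: 0.370 ± 0.0563 = (0.314, 0.426)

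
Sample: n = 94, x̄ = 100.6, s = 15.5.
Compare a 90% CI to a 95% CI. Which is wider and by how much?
95% CI is wider by 1.04

df = 93
90% CI: t* = 1.661, (97.94, 103.26), width = 2 · t* · s/√n = 5.31
95% CI: t* = 1.986, (97.42, 103.78), width = 2 · t* · s/√n = 6.35

The 95% CI is wider by 6.35 - 5.31 = 1.04.
Higher confidence requires a wider interval.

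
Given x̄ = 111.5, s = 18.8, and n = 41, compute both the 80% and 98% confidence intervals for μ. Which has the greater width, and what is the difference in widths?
98% CI is wider by 6.58

df = 40
80% CI: t* = 1.303, (107.67, 115.33), width = 2 · t* · s/√n = 7.65
98% CI: t* = 2.423, (104.39, 118.61), width = 2 · t* · s/√n = 14.23

The 98% CI is wider by 14.23 - 7.65 = 6.58.
Higher confidence requires a wider interval.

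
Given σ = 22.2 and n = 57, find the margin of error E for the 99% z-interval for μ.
Margin of error = 7.57

Margin of error = z* · σ/√n
= 2.576 · 22.2/√57
= 2.576 · 22.2/7.5498
= 7.57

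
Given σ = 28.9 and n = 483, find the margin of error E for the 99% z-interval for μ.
Margin of error = 3.39

Margin of error = z* · σ/√n
= 2.576 · 28.9/√483
= 2.576 · 28.9/21.9773
= 3.39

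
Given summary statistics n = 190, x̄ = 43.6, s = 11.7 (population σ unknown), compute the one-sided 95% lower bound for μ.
μ ≥ 42.20

Lower bound (one-sided):
t* = 1.653 (one-sided for 95%)
Lower bound = x̄ - t* · s/√n = 43.6 - 1.653 · 11.7/√190 = 42.20

We are 95% confident that μ ≥ 42.20.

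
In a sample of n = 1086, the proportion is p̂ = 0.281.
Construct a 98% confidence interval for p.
(0.249, 0.313)

Proportion CI:
SE = √(p̂(1-p̂)/n) = √(0.281 · 0.719 / 1086) = 0.01364

z* = 2.326
Margin = z* · SE = 2.326 · 0.01364 = 0.0317

CI: 0.281 ± 0.0317 = (0.249, 0.313)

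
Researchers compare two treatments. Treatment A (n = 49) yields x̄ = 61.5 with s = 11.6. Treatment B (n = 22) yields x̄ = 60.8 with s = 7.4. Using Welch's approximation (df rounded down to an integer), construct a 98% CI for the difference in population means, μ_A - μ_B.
(-4.77, 6.17)

Difference: x̄₁ - x̄₂ = 0.70
SE = √(s₁²/n₁ + s₂²/n₂) = √(11.6²/49 + 7.4²/22) = 2.2881
df = 60.62 → 60 (Welch–Satterthwaite, rounded down)
t* = 2.390

CI: 0.70 ± 2.390 · 2.2881 = 0.70 ± 5.47 = (-4.77, 6.17)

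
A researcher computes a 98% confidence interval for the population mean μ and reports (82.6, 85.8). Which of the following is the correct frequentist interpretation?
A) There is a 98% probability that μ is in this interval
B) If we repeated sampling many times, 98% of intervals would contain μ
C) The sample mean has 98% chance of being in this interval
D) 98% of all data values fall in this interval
B

A) Wrong — μ is fixed; the randomness lives in the interval, not in μ.
B) Correct — this is the frequentist long-run coverage interpretation.
C) Wrong — x̄ is observed and sits in the interval by construction.
D) Wrong — a CI is about the parameter μ, not individual data values.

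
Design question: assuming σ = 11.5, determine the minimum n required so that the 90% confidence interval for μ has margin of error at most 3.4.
n ≥ 31

For margin E ≤ 3.4:
n ≥ (z* · σ / E)²
n ≥ (1.645 · 11.5 / 3.4)²
n ≥ 30.96

Minimum n = 31 (rounding up)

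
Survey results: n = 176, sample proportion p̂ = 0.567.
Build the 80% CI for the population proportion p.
(0.519, 0.615)

Proportion CI:
SE = √(p̂(1-p̂)/n) = √(0.567 · 0.433 / 176) = 0.03735

z* = 1.282
Margin = z* · SE = 1.282 · 0.03735 = 0.0479

CI: 0.567 ± 0.0479 = (0.519, 0.615)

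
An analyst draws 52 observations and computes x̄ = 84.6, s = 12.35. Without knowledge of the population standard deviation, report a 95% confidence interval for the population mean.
(81.16, 88.04)

t-interval (σ unknown):
df = n - 1 = 51
t* = 2.008 for 95% confidence

Margin of error = t* · s/√n = 2.008 · 12.35/√52 = 3.44

CI: (81.16, 88.04)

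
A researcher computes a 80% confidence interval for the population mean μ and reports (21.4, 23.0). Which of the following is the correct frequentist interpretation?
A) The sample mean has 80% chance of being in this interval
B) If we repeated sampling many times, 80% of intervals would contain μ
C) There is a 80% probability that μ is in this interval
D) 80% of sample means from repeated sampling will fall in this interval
B

A) Wrong — x̄ is observed and sits in the interval by construction.
B) Correct — this is the frequentist long-run coverage interpretation.
C) Wrong — μ is fixed; the randomness lives in the interval, not in μ.
D) Wrong — coverage applies to intervals containing μ, not to future x̄ values.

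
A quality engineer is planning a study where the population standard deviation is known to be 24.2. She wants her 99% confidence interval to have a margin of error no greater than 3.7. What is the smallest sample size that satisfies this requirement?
n ≥ 284

For margin E ≤ 3.7:
n ≥ (z* · σ / E)²
n ≥ (2.576 · 24.2 / 3.7)²
n ≥ 283.87

Minimum n = 284 (rounding up)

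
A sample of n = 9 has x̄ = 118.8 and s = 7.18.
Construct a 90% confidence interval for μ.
(114.35, 123.25)

t-interval (σ unknown):
df = n - 1 = 8
t* = 1.860 for 90% confidence

Margin of error = t* · s/√n = 1.860 · 7.18/√9 = 4.45

CI: (114.35, 123.25)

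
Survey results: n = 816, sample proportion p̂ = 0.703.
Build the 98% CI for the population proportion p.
(0.666, 0.740)

Proportion CI:
SE = √(p̂(1-p̂)/n) = √(0.703 · 0.297 / 816) = 0.01600

z* = 2.326
Margin = z* · SE = 2.326 · 0.01600 = 0.0372

CI: 0.703 ± 0.0372 = (0.666, 0.740)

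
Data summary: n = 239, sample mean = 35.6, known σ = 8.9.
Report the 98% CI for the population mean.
(34.26, 36.94)

z-interval (σ known):
z* = 2.326 for 98% confidence

Margin of error = z* · σ/√n = 2.326 · 8.9/√239 = 1.34

CI: (35.6 - 1.34, 35.6 + 1.34) = (34.26, 36.94)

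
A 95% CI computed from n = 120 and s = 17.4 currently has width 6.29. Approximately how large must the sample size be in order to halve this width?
n ≈ 480

CI width ∝ 1/√n
To reduce width by factor 2, need √n to grow by 2 → need 2² = 4 times as many samples.

Current: n = 120, width = 6.29
New: n = 480, width ≈ 3.12

Width reduced by factor of 6.29/3.12 = 2.02.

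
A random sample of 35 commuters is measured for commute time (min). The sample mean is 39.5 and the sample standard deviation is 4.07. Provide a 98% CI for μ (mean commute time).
(37.82, 41.18)

t-interval (σ unknown):
df = n - 1 = 34
t* = 2.441 for 98% confidence

Margin of error = t* · s/√n = 2.441 · 4.07/√35 = 1.68

CI: (37.82, 41.18)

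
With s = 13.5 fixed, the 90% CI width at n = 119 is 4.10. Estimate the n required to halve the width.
n ≈ 476

CI width ∝ 1/√n
To reduce width by factor 2, need √n to grow by 2 → need 2² = 4 times as many samples.

Current: n = 119, width = 4.10
New: n = 476, width ≈ 2.04

Width reduced by factor of 4.10/2.04 = 2.01.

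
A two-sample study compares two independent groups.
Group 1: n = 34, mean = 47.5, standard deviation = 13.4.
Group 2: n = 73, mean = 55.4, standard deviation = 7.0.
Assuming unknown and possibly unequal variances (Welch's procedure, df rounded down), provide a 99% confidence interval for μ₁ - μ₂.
(-14.49, -1.31)

Difference: x̄₁ - x̄₂ = -7.90
SE = √(s₁²/n₁ + s₂²/n₂) = √(13.4²/34 + 7.0²/73) = 2.4398
df = 41.61 → 41 (Welch–Satterthwaite, rounded down)
t* = 2.701

CI: -7.90 ± 2.701 · 2.4398 = -7.90 ± 6.59 = (-14.49, -1.31)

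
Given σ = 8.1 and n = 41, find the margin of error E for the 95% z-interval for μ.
Margin of error = 2.48

Margin of error = z* · σ/√n
= 1.960 · 8.1/√41
= 1.960 · 8.1/6.4031
= 2.48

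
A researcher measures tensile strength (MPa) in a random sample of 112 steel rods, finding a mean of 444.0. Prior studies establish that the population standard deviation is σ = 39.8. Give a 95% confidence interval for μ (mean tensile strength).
(436.63, 451.37)

z-interval (σ known):
z* = 1.960 for 95% confidence

Margin of error = z* · σ/√n = 1.960 · 39.8/√112 = 7.37

CI: (444.0 - 7.37, 444.0 + 7.37) = (436.63, 451.37)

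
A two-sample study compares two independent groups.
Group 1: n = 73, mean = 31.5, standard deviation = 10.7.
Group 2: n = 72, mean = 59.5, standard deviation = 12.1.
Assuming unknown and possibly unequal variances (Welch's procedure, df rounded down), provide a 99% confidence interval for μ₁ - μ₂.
(-32.96, -23.04)

Difference: x̄₁ - x̄₂ = -28.00
SE = √(s₁²/n₁ + s₂²/n₂) = √(10.7²/73 + 12.1²/72) = 1.8978
df = 140.40 → 140 (Welch–Satterthwaite, rounded down)
t* = 2.611

CI: -28.00 ± 2.611 · 1.8978 = -28.00 ± 4.96 = (-32.96, -23.04)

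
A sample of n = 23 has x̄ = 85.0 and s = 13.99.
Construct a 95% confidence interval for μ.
(78.95, 91.05)

t-interval (σ unknown):
df = n - 1 = 22
t* = 2.074 for 95% confidence

Margin of error = t* · s/√n = 2.074 · 13.99/√23 = 6.05

CI: (78.95, 91.05)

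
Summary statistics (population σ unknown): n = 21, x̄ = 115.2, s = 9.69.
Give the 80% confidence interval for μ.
(112.40, 118.00)

t-interval (σ unknown):
df = n - 1 = 20
t* = 1.325 for 80% confidence

Margin of error = t* · s/√n = 1.325 · 9.69/√21 = 2.80

CI: (112.40, 118.00)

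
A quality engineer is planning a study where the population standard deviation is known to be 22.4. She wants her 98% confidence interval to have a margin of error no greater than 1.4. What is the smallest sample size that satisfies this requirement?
n ≥ 1386

For margin E ≤ 1.4:
n ≥ (z* · σ / E)²
n ≥ (2.326 · 22.4 / 1.4)²
n ≥ 1385.03

Minimum n = 1386 (rounding up)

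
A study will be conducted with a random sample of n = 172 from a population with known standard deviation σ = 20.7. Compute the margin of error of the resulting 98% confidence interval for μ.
Margin of error = 3.67

Margin of error = z* · σ/√n
= 2.326 · 20.7/√172
= 2.326 · 20.7/13.1149
= 3.67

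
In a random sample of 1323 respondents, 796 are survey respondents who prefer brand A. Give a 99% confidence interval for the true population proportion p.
(0.567, 0.636)

Proportion CI:
p̂ = 796/1323 = 0.60166
SE = √(p̂(1-p̂)/n) = √(0.60166 · 0.39834 / 1323) = 0.01346

z* = 2.576
Margin = z* · SE = 2.576 · 0.01346 = 0.0347

CI: 0.60166 ± 0.0347 = (0.567, 0.636)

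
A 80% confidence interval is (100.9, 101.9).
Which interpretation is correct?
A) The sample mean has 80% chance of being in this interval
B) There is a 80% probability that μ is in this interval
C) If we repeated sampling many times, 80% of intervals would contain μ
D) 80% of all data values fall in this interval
C

A) Wrong — x̄ is observed and sits in the interval by construction.
B) Wrong — μ is fixed; the randomness lives in the interval, not in μ.
C) Correct — this is the frequentist long-run coverage interpretation.
D) Wrong — a CI is about the parameter μ, not individual data values.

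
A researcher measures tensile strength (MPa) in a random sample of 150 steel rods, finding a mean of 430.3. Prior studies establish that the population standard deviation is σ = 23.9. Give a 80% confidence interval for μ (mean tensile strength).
(427.80, 432.80)

z-interval (σ known):
z* = 1.282 for 80% confidence

Margin of error = z* · σ/√n = 1.282 · 23.9/√150 = 2.50

CI: (430.3 - 2.50, 430.3 + 2.50) = (427.80, 432.80)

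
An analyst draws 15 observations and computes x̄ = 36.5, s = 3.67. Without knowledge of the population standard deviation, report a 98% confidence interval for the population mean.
(34.01, 38.99)

t-interval (σ unknown):
df = n - 1 = 14
t* = 2.624 for 98% confidence

Margin of error = t* · s/√n = 2.624 · 3.67/√15 = 2.49

CI: (34.01, 38.99)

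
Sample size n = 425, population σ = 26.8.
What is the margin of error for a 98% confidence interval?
Margin of error = 3.02

Margin of error = z* · σ/√n
= 2.326 · 26.8/√425
= 2.326 · 26.8/20.6155
= 3.02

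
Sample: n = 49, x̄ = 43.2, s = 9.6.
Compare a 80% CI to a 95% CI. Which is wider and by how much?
95% CI is wider by 1.96

df = 48
80% CI: t* = 1.299, (41.42, 44.98), width = 2 · t* · s/√n = 3.56
95% CI: t* = 2.011, (40.44, 45.96), width = 2 · t* · s/√n = 5.52

The 95% CI is wider by 5.52 - 3.56 = 1.96.
Higher confidence requires a wider interval.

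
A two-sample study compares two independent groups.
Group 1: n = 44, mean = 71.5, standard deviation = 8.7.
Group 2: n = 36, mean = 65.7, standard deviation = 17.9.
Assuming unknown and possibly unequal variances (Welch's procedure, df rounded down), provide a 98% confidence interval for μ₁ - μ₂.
(-2.04, 13.64)

Difference: x̄₁ - x̄₂ = 5.80
SE = √(s₁²/n₁ + s₂²/n₂) = √(8.7²/44 + 17.9²/36) = 3.2589
df = 48.37 → 48 (Welch–Satterthwaite, rounded down)
t* = 2.407

CI: 5.80 ± 2.407 · 3.2589 = 5.80 ± 7.84 = (-2.04, 13.64)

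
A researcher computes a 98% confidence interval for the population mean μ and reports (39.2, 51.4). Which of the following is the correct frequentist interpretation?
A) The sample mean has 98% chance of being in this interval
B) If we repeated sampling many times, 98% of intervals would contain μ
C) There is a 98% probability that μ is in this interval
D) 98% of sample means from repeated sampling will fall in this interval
B

A) Wrong — x̄ is observed and sits in the interval by construction.
B) Correct — this is the frequentist long-run coverage interpretation.
C) Wrong — μ is fixed; the randomness lives in the interval, not in μ.
D) Wrong — coverage applies to intervals containing μ, not to future x̄ values.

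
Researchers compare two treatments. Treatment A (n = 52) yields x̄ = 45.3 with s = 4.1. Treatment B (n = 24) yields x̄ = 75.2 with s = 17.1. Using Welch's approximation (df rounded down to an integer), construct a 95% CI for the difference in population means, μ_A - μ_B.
(-37.20, -22.60)

Difference: x̄₁ - x̄₂ = -29.90
SE = √(s₁²/n₁ + s₂²/n₂) = √(4.1²/52 + 17.1²/24) = 3.5365
df = 24.23 → 24 (Welch–Satterthwaite, rounded down)
t* = 2.064

CI: -29.90 ± 2.064 · 3.5365 = -29.90 ± 7.30 = (-37.20, -22.60)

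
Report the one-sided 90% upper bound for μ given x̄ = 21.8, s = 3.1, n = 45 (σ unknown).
μ ≤ 22.40

Upper bound (one-sided):
t* = 1.301 (one-sided for 90%)
Upper bound = x̄ + t* · s/√n = 21.8 + 1.301 · 3.1/√45 = 22.40

We are 90% confident that μ ≤ 22.40.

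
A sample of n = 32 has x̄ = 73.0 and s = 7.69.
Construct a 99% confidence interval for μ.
(69.27, 76.73)

t-interval (σ unknown):
df = n - 1 = 31
t* = 2.744 for 99% confidence

Margin of error = t* · s/√n = 2.744 · 7.69/√32 = 3.73

CI: (69.27, 76.73)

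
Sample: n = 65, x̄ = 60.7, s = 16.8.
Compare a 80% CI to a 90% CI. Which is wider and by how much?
90% CI is wider by 1.56

df = 64
80% CI: t* = 1.295, (58.00, 63.40), width = 2 · t* · s/√n = 5.40
90% CI: t* = 1.669, (57.22, 64.18), width = 2 · t* · s/√n = 6.96

The 90% CI is wider by 6.96 - 5.40 = 1.56.
Higher confidence requires a wider interval.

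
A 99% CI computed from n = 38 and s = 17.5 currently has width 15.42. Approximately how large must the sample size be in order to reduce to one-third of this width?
n ≈ 342

CI width ∝ 1/√n
To reduce width by factor 3, need √n to grow by 3 → need 3² = 9 times as many samples.

Current: n = 38, width = 15.42
New: n = 342, width ≈ 4.90

Width reduced by factor of 15.42/4.90 = 3.15.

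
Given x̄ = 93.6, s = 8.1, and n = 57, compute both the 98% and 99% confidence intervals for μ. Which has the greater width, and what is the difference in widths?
99% CI is wider by 0.58

df = 56
98% CI: t* = 2.395, (91.03, 96.17), width = 2 · t* · s/√n = 5.14
99% CI: t* = 2.667, (90.74, 96.46), width = 2 · t* · s/√n = 5.72

The 99% CI is wider by 5.72 - 5.14 = 0.58.
Higher confidence requires a wider interval.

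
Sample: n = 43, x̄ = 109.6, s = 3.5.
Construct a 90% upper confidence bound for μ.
μ ≤ 110.29

Upper bound (one-sided):
t* = 1.302 (one-sided for 90%)
Upper bound = x̄ + t* · s/√n = 109.6 + 1.302 · 3.5/√43 = 110.29

We are 90% confident that μ ≤ 110.29.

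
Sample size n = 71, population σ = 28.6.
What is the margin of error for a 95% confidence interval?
Margin of error = 6.65

Margin of error = z* · σ/√n
= 1.960 · 28.6/√71
= 1.960 · 28.6/8.4261
= 6.65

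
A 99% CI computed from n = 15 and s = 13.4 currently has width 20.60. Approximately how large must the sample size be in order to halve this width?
n ≈ 60

CI width ∝ 1/√n
To reduce width by factor 2, need √n to grow by 2 → need 2² = 4 times as many samples.

Current: n = 15, width = 20.60
New: n = 60, width ≈ 9.21

Width reduced by factor of 20.60/9.21 = 2.24.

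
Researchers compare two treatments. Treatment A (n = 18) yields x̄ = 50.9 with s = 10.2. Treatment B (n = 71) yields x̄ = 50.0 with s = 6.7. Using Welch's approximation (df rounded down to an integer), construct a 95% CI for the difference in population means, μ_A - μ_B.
(-4.38, 6.18)

Difference: x̄₁ - x̄₂ = 0.90
SE = √(s₁²/n₁ + s₂²/n₂) = √(10.2²/18 + 6.7²/71) = 2.5322
df = 20.86 → 20 (Welch–Satterthwaite, rounded down)
t* = 2.086

CI: 0.90 ± 2.086 · 2.5322 = 0.90 ± 5.28 = (-4.38, 6.18)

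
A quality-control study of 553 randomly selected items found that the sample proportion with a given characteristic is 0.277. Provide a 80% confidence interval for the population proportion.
(0.253, 0.301)

Proportion CI:
SE = √(p̂(1-p̂)/n) = √(0.277 · 0.723 / 553) = 0.01903

z* = 1.282
Margin = z* · SE = 1.282 · 0.01903 = 0.0244

CI: 0.277 ± 0.0244 = (0.253, 0.301)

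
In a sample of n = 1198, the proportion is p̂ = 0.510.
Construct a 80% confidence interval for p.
(0.491, 0.529)

Proportion CI:
SE = √(p̂(1-p̂)/n) = √(0.510 · 0.490 / 1198) = 0.01444

z* = 1.282
Margin = z* · SE = 1.282 · 0.01444 = 0.0185

CI: 0.510 ± 0.0185 = (0.491, 0.529)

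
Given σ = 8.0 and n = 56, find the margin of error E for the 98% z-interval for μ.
Margin of error = 2.49

Margin of error = z* · σ/√n
= 2.326 · 8.0/√56
= 2.326 · 8.0/7.4833
= 2.49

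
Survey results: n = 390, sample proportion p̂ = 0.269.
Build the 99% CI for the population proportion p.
(0.211, 0.327)

Proportion CI:
SE = √(p̂(1-p̂)/n) = √(0.269 · 0.731 / 390) = 0.02245

z* = 2.576
Margin = z* · SE = 2.576 · 0.02245 = 0.0578

CI: 0.269 ± 0.0578 = (0.211, 0.327)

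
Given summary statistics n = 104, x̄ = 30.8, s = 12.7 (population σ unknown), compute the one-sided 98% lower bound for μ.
μ ≥ 28.21

Lower bound (one-sided):
t* = 2.080 (one-sided for 98%)
Lower bound = x̄ - t* · s/√n = 30.8 - 2.080 · 12.7/√104 = 28.21

We are 98% confident that μ ≥ 28.21.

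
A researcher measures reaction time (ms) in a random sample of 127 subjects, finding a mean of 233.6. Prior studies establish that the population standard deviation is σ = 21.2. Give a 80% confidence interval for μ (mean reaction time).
(231.19, 236.01)

z-interval (σ known):
z* = 1.282 for 80% confidence

Margin of error = z* · σ/√n = 1.282 · 21.2/√127 = 2.41

CI: (233.6 - 2.41, 233.6 + 2.41) = (231.19, 236.01)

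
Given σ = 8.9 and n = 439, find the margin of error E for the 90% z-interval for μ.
Margin of error = 0.70

Margin of error = z* · σ/√n
= 1.645 · 8.9/√439
= 1.645 · 8.9/20.9523
= 0.70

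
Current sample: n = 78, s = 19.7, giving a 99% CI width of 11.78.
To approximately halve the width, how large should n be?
n ≈ 312

CI width ∝ 1/√n
To reduce width by factor 2, need √n to grow by 2 → need 2² = 4 times as many samples.

Current: n = 78, width = 11.78
New: n = 312, width ≈ 5.78

Width reduced by factor of 11.78/5.78 = 2.04.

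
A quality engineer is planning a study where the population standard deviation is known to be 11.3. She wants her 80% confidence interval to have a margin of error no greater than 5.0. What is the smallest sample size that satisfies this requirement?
n ≥ 9

For margin E ≤ 5.0:
n ≥ (z* · σ / E)²
n ≥ (1.282 · 11.3 / 5.0)²
n ≥ 8.39

Minimum n = 9 (rounding up)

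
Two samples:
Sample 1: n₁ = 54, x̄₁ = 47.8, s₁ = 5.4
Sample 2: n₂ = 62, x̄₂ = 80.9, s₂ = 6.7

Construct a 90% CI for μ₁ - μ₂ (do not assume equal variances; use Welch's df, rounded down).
(-34.96, -31.24)

Difference: x̄₁ - x̄₂ = -33.10
SE = √(s₁²/n₁ + s₂²/n₂) = √(5.4²/54 + 6.7²/62) = 1.1243
df = 113.35 → 113 (Welch–Satterthwaite, rounded down)
t* = 1.658

CI: -33.10 ± 1.658 · 1.1243 = -33.10 ± 1.86 = (-34.96, -31.24)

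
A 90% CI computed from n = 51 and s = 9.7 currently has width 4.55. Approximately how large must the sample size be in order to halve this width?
n ≈ 204

CI width ∝ 1/√n
To reduce width by factor 2, need √n to grow by 2 → need 2² = 4 times as many samples.

Current: n = 51, width = 4.55
New: n = 204, width ≈ 2.24

Width reduced by factor of 4.55/2.24 = 2.03.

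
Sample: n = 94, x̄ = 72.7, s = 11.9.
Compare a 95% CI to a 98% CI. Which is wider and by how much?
98% CI is wider by 0.93

df = 93
95% CI: t* = 1.986, (70.26, 75.14), width = 2 · t* · s/√n = 4.88
98% CI: t* = 2.367, (69.79, 75.61), width = 2 · t* · s/√n = 5.81

The 98% CI is wider by 5.81 - 4.88 = 0.93.
Higher confidence requires a wider interval.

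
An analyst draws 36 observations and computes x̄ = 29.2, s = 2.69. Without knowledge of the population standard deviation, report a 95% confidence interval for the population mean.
(28.29, 30.11)

t-interval (σ unknown):
df = n - 1 = 35
t* = 2.030 for 95% confidence

Margin of error = t* · s/√n = 2.030 · 2.69/√36 = 0.91

CI: (28.29, 30.11)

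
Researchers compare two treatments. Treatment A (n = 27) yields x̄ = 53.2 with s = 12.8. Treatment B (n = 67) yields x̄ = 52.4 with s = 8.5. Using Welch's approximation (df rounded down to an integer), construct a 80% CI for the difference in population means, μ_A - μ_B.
(-2.69, 4.29)

Difference: x̄₁ - x̄₂ = 0.80
SE = √(s₁²/n₁ + s₂²/n₂) = √(12.8²/27 + 8.5²/67) = 2.6733
df = 35.62 → 35 (Welch–Satterthwaite, rounded down)
t* = 1.306

CI: 0.80 ± 1.306 · 2.6733 = 0.80 ± 3.49 = (-2.69, 4.29)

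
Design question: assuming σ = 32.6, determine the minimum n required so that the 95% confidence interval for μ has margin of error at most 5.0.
n ≥ 164

For margin E ≤ 5.0:
n ≥ (z* · σ / E)²
n ≥ (1.960 · 32.6 / 5.0)²
n ≥ 163.31

Minimum n = 164 (rounding up)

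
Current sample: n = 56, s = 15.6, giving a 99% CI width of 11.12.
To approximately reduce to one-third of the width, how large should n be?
n ≈ 504

CI width ∝ 1/√n
To reduce width by factor 3, need √n to grow by 3 → need 3² = 9 times as many samples.

Current: n = 56, width = 11.12
New: n = 504, width ≈ 3.59

Width reduced by factor of 11.12/3.59 = 3.10.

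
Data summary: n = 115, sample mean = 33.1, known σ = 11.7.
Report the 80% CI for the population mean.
(31.70, 34.50)

z-interval (σ known):
z* = 1.282 for 80% confidence

Margin of error = z* · σ/√n = 1.282 · 11.7/√115 = 1.40

CI: (33.1 - 1.40, 33.1 + 1.40) = (31.70, 34.50)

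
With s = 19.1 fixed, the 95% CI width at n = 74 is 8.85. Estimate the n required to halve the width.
n ≈ 296

CI width ∝ 1/√n
To reduce width by factor 2, need √n to grow by 2 → need 2² = 4 times as many samples.

Current: n = 74, width = 8.85
New: n = 296, width ≈ 4.37

Width reduced by factor of 8.85/4.37 = 2.03.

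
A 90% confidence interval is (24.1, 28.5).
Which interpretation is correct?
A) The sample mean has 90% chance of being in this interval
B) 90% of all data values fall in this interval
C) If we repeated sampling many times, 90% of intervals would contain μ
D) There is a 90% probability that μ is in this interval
C

A) Wrong — x̄ is observed and sits in the interval by construction.
B) Wrong — a CI is about the parameter μ, not individual data values.
C) Correct — this is the frequentist long-run coverage interpretation.
D) Wrong — μ is fixed; the randomness lives in the interval, not in μ.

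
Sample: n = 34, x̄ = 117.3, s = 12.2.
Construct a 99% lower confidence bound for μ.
μ ≥ 112.18

Lower bound (one-sided):
t* = 2.445 (one-sided for 99%)
Lower bound = x̄ - t* · s/√n = 117.3 - 2.445 · 12.2/√34 = 112.18

We are 99% confident that μ ≥ 112.18.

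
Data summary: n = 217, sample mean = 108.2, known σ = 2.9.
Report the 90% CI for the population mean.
(107.88, 108.52)

z-interval (σ known):
z* = 1.645 for 90% confidence

Margin of error = z* · σ/√n = 1.645 · 2.9/√217 = 0.32

CI: (108.2 - 0.32, 108.2 + 0.32) = (107.88, 108.52)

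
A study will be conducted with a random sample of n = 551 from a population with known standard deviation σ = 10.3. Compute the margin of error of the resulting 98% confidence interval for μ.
Margin of error = 1.02

Margin of error = z* · σ/√n
= 2.326 · 10.3/√551
= 2.326 · 10.3/23.4734
= 1.02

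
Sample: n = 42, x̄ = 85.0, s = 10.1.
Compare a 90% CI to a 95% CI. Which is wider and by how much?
95% CI is wider by 1.05

df = 41
90% CI: t* = 1.683, (82.38, 87.62), width = 2 · t* · s/√n = 5.25
95% CI: t* = 2.020, (81.85, 88.15), width = 2 · t* · s/√n = 6.30

The 95% CI is wider by 6.30 - 5.25 = 1.05.
Higher confidence requires a wider interval.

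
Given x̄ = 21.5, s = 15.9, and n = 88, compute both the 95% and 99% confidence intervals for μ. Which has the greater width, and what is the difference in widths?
99% CI is wider by 2.19

df = 87
95% CI: t* = 1.988, (18.13, 24.87), width = 2 · t* · s/√n = 6.74
99% CI: t* = 2.634, (17.04, 25.96), width = 2 · t* · s/√n = 8.93

The 99% CI is wider by 8.93 - 6.74 = 2.19.
Higher confidence requires a wider interval.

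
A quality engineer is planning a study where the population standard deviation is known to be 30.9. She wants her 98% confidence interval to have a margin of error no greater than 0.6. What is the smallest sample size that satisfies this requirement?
n ≥ 14350

For margin E ≤ 0.6:
n ≥ (z* · σ / E)²
n ≥ (2.326 · 30.9 / 0.6)²
n ≥ 14349.40

Minimum n = 14350 (rounding up)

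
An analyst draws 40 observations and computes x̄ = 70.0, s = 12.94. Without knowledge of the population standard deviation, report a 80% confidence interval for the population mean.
(67.33, 72.67)

t-interval (σ unknown):
df = n - 1 = 39
t* = 1.304 for 80% confidence

Margin of error = t* · s/√n = 1.304 · 12.94/√40 = 2.67

CI: (67.33, 72.67)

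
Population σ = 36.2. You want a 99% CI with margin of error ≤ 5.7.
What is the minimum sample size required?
n ≥ 268

For margin E ≤ 5.7:
n ≥ (z* · σ / E)²
n ≥ (2.576 · 36.2 / 5.7)²
n ≥ 267.65

Minimum n = 268 (rounding up)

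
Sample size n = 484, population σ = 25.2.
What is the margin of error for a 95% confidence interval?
Margin of error = 2.25

Margin of error = z* · σ/√n
= 1.960 · 25.2/√484
= 1.960 · 25.2/22.0000
= 2.25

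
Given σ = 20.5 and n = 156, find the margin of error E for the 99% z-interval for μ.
Margin of error = 4.23

Margin of error = z* · σ/√n
= 2.576 · 20.5/√156
= 2.576 · 20.5/12.4900
= 4.23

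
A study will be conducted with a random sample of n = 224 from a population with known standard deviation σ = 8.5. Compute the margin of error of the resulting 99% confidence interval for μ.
Margin of error = 1.46

Margin of error = z* · σ/√n
= 2.576 · 8.5/√224
= 2.576 · 8.5/14.9666
= 1.46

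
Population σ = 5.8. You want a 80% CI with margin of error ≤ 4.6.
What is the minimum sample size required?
n ≥ 3

For margin E ≤ 4.6:
n ≥ (z* · σ / E)²
n ≥ (1.282 · 5.8 / 4.6)²
n ≥ 2.61

Minimum n = 3 (rounding up)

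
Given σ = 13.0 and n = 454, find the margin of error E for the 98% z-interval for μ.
Margin of error = 1.42

Margin of error = z* · σ/√n
= 2.326 · 13.0/√454
= 2.326 · 13.0/21.3073
= 1.42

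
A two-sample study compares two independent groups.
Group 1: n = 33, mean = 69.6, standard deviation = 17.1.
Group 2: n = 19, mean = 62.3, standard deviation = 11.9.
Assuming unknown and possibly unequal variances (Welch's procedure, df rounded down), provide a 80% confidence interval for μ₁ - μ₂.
(2.05, 12.55)

Difference: x̄₁ - x̄₂ = 7.30
SE = √(s₁²/n₁ + s₂²/n₂) = √(17.1²/33 + 11.9²/19) = 4.0391
df = 48.04 → 48 (Welch–Satterthwaite, rounded down)
t* = 1.299

CI: 7.30 ± 1.299 · 4.0391 = 7.30 ± 5.25 = (2.05, 12.55)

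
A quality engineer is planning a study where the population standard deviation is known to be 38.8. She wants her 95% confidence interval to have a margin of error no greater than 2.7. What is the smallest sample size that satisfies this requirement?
n ≥ 794

For margin E ≤ 2.7:
n ≥ (z* · σ / E)²
n ≥ (1.960 · 38.8 / 2.7)²
n ≥ 793.32

Minimum n = 794 (rounding up)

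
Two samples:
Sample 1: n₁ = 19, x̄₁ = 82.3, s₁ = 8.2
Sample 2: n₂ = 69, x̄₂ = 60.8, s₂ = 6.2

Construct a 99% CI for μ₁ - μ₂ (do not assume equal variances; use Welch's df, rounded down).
(15.82, 27.18)

Difference: x̄₁ - x̄₂ = 21.50
SE = √(s₁²/n₁ + s₂²/n₂) = √(8.2²/19 + 6.2²/69) = 2.0239
df = 23.96 → 23 (Welch–Satterthwaite, rounded down)
t* = 2.807

CI: 21.50 ± 2.807 · 2.0239 = 21.50 ± 5.68 = (15.82, 27.18)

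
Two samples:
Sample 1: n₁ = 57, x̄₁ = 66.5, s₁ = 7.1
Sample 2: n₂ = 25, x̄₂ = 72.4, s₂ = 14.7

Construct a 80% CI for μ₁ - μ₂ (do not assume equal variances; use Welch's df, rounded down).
(-9.95, -1.85)

Difference: x̄₁ - x̄₂ = -5.90
SE = √(s₁²/n₁ + s₂²/n₂) = √(7.1²/57 + 14.7²/25) = 3.0867
df = 29.03 → 29 (Welch–Satterthwaite, rounded down)
t* = 1.311

CI: -5.90 ± 1.311 · 3.0867 = -5.90 ± 4.05 = (-9.95, -1.85)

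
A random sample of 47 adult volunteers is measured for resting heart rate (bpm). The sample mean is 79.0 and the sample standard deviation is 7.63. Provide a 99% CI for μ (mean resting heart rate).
(76.01, 81.99)

t-interval (σ unknown):
df = n - 1 = 46
t* = 2.687 for 99% confidence

Margin of error = t* · s/√n = 2.687 · 7.63/√47 = 2.99

CI: (76.01, 81.99)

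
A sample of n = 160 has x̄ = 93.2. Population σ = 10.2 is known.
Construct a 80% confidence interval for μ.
(92.17, 94.23)

z-interval (σ known):
z* = 1.282 for 80% confidence

Margin of error = z* · σ/√n = 1.282 · 10.2/√160 = 1.03

CI: (93.2 - 1.03, 93.2 + 1.03) = (92.17, 94.23)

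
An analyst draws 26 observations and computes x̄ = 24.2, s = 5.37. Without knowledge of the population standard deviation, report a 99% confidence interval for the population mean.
(21.26, 27.14)

t-interval (σ unknown):
df = n - 1 = 25
t* = 2.787 for 99% confidence

Margin of error = t* · s/√n = 2.787 · 5.37/√26 = 2.94

CI: (21.26, 27.14)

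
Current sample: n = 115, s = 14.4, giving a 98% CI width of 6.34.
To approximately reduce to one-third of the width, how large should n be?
n ≈ 1035

CI width ∝ 1/√n
To reduce width by factor 3, need √n to grow by 3 → need 3² = 9 times as many samples.

Current: n = 115, width = 6.34
New: n = 1035, width ≈ 2.09

Width reduced by factor of 6.34/2.09 = 3.03.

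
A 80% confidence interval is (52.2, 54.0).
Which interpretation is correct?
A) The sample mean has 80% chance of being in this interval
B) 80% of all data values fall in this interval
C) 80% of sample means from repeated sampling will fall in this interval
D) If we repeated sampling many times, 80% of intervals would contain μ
D

A) Wrong — x̄ is observed and sits in the interval by construction.
B) Wrong — a CI is about the parameter μ, not individual data values.
C) Wrong — coverage applies to intervals containing μ, not to future x̄ values.
D) Correct — this is the frequentist long-run coverage interpretation.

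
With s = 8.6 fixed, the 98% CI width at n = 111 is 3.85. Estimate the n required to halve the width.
n ≈ 444

CI width ∝ 1/√n
To reduce width by factor 2, need √n to grow by 2 → need 2² = 4 times as many samples.

Current: n = 111, width = 3.85
New: n = 444, width ≈ 1.91

Width reduced by factor of 3.85/1.91 = 2.02.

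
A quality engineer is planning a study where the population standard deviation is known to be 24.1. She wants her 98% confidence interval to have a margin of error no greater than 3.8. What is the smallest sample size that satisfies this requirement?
n ≥ 218

For margin E ≤ 3.8:
n ≥ (z* · σ / E)²
n ≥ (2.326 · 24.1 / 3.8)²
n ≥ 217.61

Minimum n = 218 (rounding up)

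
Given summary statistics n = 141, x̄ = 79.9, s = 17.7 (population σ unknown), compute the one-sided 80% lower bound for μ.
μ ≥ 78.64

Lower bound (one-sided):
t* = 0.844 (one-sided for 80%)
Lower bound = x̄ - t* · s/√n = 79.9 - 0.844 · 17.7/√141 = 78.64

We are 80% confident that μ ≥ 78.64.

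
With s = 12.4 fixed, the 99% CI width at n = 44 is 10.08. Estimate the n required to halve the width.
n ≈ 176

CI width ∝ 1/√n
To reduce width by factor 2, need √n to grow by 2 → need 2² = 4 times as many samples.

Current: n = 44, width = 10.08
New: n = 176, width ≈ 4.87

Width reduced by factor of 10.08/4.87 = 2.07.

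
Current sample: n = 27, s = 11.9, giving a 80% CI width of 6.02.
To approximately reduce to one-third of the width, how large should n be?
n ≈ 243

CI width ∝ 1/√n
To reduce width by factor 3, need √n to grow by 3 → need 3² = 9 times as many samples.

Current: n = 27, width = 6.02
New: n = 243, width ≈ 1.96

Width reduced by factor of 6.02/1.96 = 3.07.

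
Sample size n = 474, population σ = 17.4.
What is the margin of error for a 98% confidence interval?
Margin of error = 1.86

Margin of error = z* · σ/√n
= 2.326 · 17.4/√474
= 2.326 · 17.4/21.7715
= 1.86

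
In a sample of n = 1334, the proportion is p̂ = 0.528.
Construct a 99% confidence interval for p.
(0.493, 0.563)

Proportion CI:
SE = √(p̂(1-p̂)/n) = √(0.528 · 0.472 / 1334) = 0.01367

z* = 2.576
Margin = z* · SE = 2.576 · 0.01367 = 0.0352

CI: 0.528 ± 0.0352 = (0.493, 0.563)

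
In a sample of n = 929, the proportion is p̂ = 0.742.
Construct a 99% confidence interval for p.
(0.705, 0.779)

Proportion CI:
SE = √(p̂(1-p̂)/n) = √(0.742 · 0.258 / 929) = 0.01436

z* = 2.576
Margin = z* · SE = 2.576 · 0.01436 = 0.0370

CI: 0.742 ± 0.0370 = (0.705, 0.779)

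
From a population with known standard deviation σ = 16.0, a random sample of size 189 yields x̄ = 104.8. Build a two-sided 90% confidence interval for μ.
(102.89, 106.71)

z-interval (σ known):
z* = 1.645 for 90% confidence

Margin of error = z* · σ/√n = 1.645 · 16.0/√189 = 1.91

CI: (104.8 - 1.91, 104.8 + 1.91) = (102.89, 106.71)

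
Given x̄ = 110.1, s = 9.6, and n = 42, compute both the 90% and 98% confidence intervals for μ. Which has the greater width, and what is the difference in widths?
98% CI is wider by 2.18

df = 41
90% CI: t* = 1.683, (107.61, 112.59), width = 2 · t* · s/√n = 4.99
98% CI: t* = 2.421, (106.51, 113.69), width = 2 · t* · s/√n = 7.17

The 98% CI is wider by 7.17 - 4.99 = 2.18.
Higher confidence requires a wider interval.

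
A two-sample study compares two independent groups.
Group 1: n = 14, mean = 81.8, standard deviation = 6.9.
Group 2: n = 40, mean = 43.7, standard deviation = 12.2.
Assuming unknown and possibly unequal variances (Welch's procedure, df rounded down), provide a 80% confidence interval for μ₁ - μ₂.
(34.62, 41.58)

Difference: x̄₁ - x̄₂ = 38.10
SE = √(s₁²/n₁ + s₂²/n₂) = √(6.9²/14 + 12.2²/40) = 2.6687
df = 40.75 → 40 (Welch–Satterthwaite, rounded down)
t* = 1.303

CI: 38.10 ± 1.303 · 2.6687 = 38.10 ± 3.48 = (34.62, 41.58)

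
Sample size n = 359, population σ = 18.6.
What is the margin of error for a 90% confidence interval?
Margin of error = 1.61

Margin of error = z* · σ/√n
= 1.645 · 18.6/√359
= 1.645 · 18.6/18.9473
= 1.61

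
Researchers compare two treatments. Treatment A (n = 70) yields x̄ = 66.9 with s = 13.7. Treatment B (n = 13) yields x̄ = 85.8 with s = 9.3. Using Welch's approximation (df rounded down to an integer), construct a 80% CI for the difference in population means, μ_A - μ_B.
(-22.94, -14.86)

Difference: x̄₁ - x̄₂ = -18.90
SE = √(s₁²/n₁ + s₂²/n₂) = √(13.7²/70 + 9.3²/13) = 3.0552
df = 22.97 → 22 (Welch–Satterthwaite, rounded down)
t* = 1.321

CI: -18.90 ± 1.321 · 3.0552 = -18.90 ± 4.04 = (-22.94, -14.86)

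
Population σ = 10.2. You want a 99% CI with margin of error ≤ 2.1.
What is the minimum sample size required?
n ≥ 157

For margin E ≤ 2.1:
n ≥ (z* · σ / E)²
n ≥ (2.576 · 10.2 / 2.1)²
n ≥ 156.55

Minimum n = 157 (rounding up)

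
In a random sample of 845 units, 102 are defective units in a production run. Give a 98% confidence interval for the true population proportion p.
(0.095, 0.147)

Proportion CI:
p̂ = 102/845 = 0.12071
SE = √(p̂(1-p̂)/n) = √(0.12071 · 0.87929 / 845) = 0.01121

z* = 2.326
Margin = z* · SE = 2.326 · 0.01121 = 0.0261

CI: 0.12071 ± 0.0261 = (0.095, 0.147)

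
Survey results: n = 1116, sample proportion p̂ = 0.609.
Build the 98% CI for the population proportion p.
(0.575, 0.643)

Proportion CI:
SE = √(p̂(1-p̂)/n) = √(0.609 · 0.391 / 1116) = 0.01461

z* = 2.326
Margin = z* · SE = 2.326 · 0.01461 = 0.0340

CI: 0.609 ± 0.0340 = (0.575, 0.643)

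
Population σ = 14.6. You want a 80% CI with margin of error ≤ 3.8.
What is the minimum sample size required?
n ≥ 25

For margin E ≤ 3.8:
n ≥ (z* · σ / E)²
n ≥ (1.282 · 14.6 / 3.8)²
n ≥ 24.26

Minimum n = 25 (rounding up)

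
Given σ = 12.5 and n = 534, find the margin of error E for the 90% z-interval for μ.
Margin of error = 0.89

Margin of error = z* · σ/√n
= 1.645 · 12.5/√534
= 1.645 · 12.5/23.1084
= 0.89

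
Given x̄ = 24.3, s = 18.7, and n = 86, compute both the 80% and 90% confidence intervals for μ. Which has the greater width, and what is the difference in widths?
90% CI is wider by 1.50

df = 85
80% CI: t* = 1.292, (21.69, 26.91), width = 2 · t* · s/√n = 5.21
90% CI: t* = 1.663, (20.95, 27.65), width = 2 · t* · s/√n = 6.71

The 90% CI is wider by 6.71 - 5.21 = 1.50.
Higher confidence requires a wider interval.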